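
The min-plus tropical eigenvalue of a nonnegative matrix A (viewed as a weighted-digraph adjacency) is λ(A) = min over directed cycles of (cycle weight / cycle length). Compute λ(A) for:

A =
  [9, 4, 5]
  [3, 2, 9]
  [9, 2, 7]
λ(A) = 2

Enumerate directed cycles and compute their means (weight / length). Sample:
  cycle 0 → 0: weight = 9, length = 1, mean = 9/1 ≈ 9.000
  cycle 1 → 1: weight = 2, length = 1, mean = 2/1 ≈ 2.000
  cycle 2 → 2: weight = 7, length = 1, mean = 7/1 ≈ 7.000
  cycle 0 → 1 → 0: weight = 7, length = 2, mean = 7/2 ≈ 3.500
  cycle 0 → 2 → 0: weight = 14, length = 2, mean = 14/2 ≈ 7.000
  cycle 1 → 0 → 1: weight = 7, length = 2, mean = 7/2 ≈ 3.500
Minimum mean = 2.000, attained e.g. along the cycle 1 → 1 with weight 2 and length 1. So λ(A) = 2/1 = 2.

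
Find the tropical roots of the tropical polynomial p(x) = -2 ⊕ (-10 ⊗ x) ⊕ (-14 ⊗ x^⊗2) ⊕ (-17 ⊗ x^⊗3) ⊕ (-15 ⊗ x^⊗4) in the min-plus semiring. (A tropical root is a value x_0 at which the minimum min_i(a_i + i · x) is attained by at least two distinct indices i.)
Roots: {-2, 3, 4, 8}

Each tropical root is a break point of the lower envelope of the lines y = a_i + i · x (there are 5 lines, with slopes 0, 1, ..., 4). Only the lines that attain the minimum somewhere contribute to roots; other lines are dominated. Here the surviving (envelope) indices are i = 4, i = 3, i = 2, i = 1, i = 0.
Intersections between consecutive envelope lines give the roots: for adjacent envelope indices i < j the intersection is x = (a_i − a_j) / (j − i). Reading off the sorted break points: {-2, 3, 4, 8}.
Verification: at each break x_0, at least two indices attain the minimum of min_i(a_i + i · x_0).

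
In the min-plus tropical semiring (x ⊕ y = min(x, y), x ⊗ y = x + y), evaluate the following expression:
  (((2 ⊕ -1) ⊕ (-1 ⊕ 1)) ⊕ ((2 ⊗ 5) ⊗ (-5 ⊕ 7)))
(((2 ⊕ -1) ⊕ (-1 ⊕ 1)) ⊕ ((2 ⊗ 5) ⊗ (-5 ⊕ 7))) = -1

Expand innermost to outermost. Recall ⊕ takes the minimum of its arguments and ⊗ takes their sum. Working out the expression (((2 ⊕ -1) ⊕ (-1 ⊕ 1)) ⊕ ((2 ⊗ 5) ⊗ (-5 ⊕ 7))) gives -1.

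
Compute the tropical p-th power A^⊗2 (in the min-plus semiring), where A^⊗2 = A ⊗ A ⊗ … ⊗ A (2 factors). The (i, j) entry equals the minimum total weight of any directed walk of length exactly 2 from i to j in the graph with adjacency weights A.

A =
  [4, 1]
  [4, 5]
A^⊗2 =
  [5, 5]
  [8, 5]

Each entry (A^⊗2)_ij equals the minimum over all length-2 walks i = v_0 → v_1 → … → v_2 = j of Σ_t A[v_t][v_{t+1}]. For example, for (i, j) = (0, 1) we minimise over 2 possible intermediate vertex sequences; the minimum is 5, attained along the walk 0 → 0 → 1.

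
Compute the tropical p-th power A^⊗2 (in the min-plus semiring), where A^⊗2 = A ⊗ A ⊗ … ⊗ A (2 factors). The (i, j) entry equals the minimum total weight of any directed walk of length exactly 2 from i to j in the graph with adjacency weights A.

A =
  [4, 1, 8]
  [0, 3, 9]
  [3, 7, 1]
A^⊗2 =
  [1, 4, 9]
  [3, 1, 8]
  [4, 4, 2]

Each entry (A^⊗2)_ij equals the minimum over all length-2 walks i = v_0 → v_1 → … → v_2 = j of Σ_t A[v_t][v_{t+1}]. For example, for (i, j) = (0, 2) we minimise over 3 possible intermediate vertex sequences; the minimum is 9, attained along the walk 0 → 2 → 2.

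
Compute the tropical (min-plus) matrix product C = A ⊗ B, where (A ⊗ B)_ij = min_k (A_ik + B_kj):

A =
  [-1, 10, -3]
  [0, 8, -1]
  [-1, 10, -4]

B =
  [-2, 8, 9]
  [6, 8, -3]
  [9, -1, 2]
A ⊗ B =
  [-3, -4, -1]
  [-2, -2, 1]
  [-3, -5, -2]

Apply the min-plus product entry-by-entry:
  C[0][0] = min over k of (A[0][0] + B[0][0] = -1 + -2 = -3, A[0][1] + B[1][0] = 10 + 6 = 16, A[0][2] + B[2][0] = -3 + 9 = 6) = -3 (attained at k = 0)
  C[0][1] = min over k of (A[0][0] + B[0][1] = -1 + 8 = 7, A[0][1] + B[1][1] = 10 + 8 = 18, A[0][2] + B[2][1] = -3 + -1 = -4) = -4 (attained at k = 2)
  C[0][2] = min over k of (A[0][0] + B[0][2] = -1 + 9 = 8, A[0][1] + B[1][2] = 10 + -3 = 7, A[0][2] + B[2][2] = -3 + 2 = -1) = -1 (attained at k = 2)
  C[1][0] = min over k of (A[1][0] + B[0][0] = 0 + -2 = -2, A[1][1] + B[1][0] = 8 + 6 = 14, A[1][2] + B[2][0] = -1 + 9 = 8) = -2 (attained at k = 0)
  C[1][1] = min over k of (A[1][0] + B[0][1] = 0 + 8 = 8, A[1][1] + B[1][1] = 8 + 8 = 16, A[1][2] + B[2][1] = -1 + -1 = -2) = -2 (attained at k = 2)
  C[1][2] = min over k of (A[1][0] + B[0][2] = 0 + 9 = 9, A[1][1] + B[1][2] = 8 + -3 = 5, A[1][2] + B[2][2] = -1 + 2 = 1) = 1 (attained at k = 2)
  C[2][0] = min over k of (A[2][0] + B[0][0] = -1 + -2 = -3, A[2][1] + B[1][0] = 10 + 6 = 16, A[2][2] + B[2][0] = -4 + 9 = 5) = -3 (attained at k = 0)
  C[2][1] = min over k of (A[2][0] + B[0][1] = -1 + 8 = 7, A[2][1] + B[1][1] = 10 + 8 = 18, A[2][2] + B[2][1] = -4 + -1 = -5) = -5 (attained at k = 2)
  C[2][2] = min over k of (A[2][0] + B[0][2] = -1 + 9 = 8, A[2][1] + B[1][2] = 10 + -3 = 7, A[2][2] + B[2][2] = -4 + 2 = -2) = -2 (attained at k = 2)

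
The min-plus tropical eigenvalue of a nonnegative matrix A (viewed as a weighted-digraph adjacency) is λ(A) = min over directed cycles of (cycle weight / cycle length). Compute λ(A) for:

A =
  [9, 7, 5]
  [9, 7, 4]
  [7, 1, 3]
λ(A) = 5/2

Enumerate directed cycles and compute their means (weight / length). Sample:
  cycle 0 → 0: weight = 9, length = 1, mean = 9/1 ≈ 9.000
  cycle 1 → 1: weight = 7, length = 1, mean = 7/1 ≈ 7.000
  cycle 2 → 2: weight = 3, length = 1, mean = 3/1 ≈ 3.000
  cycle 0 → 1 → 0: weight = 16, length = 2, mean = 16/2 ≈ 8.000
  cycle 0 → 2 → 0: weight = 12, length = 2, mean = 12/2 ≈ 6.000
  cycle 1 → 0 → 1: weight = 16, length = 2, mean = 16/2 ≈ 8.000
Minimum mean = 2.500, attained e.g. along the cycle 1 → 2 → 1 with weight 5 and length 2. So λ(A) = 5/2 = 5/2.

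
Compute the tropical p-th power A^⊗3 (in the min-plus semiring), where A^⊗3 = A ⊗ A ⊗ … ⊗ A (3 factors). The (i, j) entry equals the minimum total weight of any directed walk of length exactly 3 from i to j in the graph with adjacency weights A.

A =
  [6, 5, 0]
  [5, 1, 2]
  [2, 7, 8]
A^⊗3 =
  [8, 7, 2]
  [5, 3, 4]
  [4, 8, 8]

Each entry (A^⊗3)_ij equals the minimum over all length-3 walks i = v_0 → v_1 → … → v_3 = j of Σ_t A[v_t][v_{t+1}]. For example, for (i, j) = (0, 2) we minimise over 9 possible intermediate vertex sequences; the minimum is 2, attained along the walk 0 → 2 → 0 → 2.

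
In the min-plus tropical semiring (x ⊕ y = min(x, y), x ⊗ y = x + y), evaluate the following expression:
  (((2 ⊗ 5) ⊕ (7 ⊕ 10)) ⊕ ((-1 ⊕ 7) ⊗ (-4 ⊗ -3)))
(((2 ⊗ 5) ⊕ (7 ⊕ 10)) ⊕ ((-1 ⊕ 7) ⊗ (-4 ⊗ -3))) = -8

Expand innermost to outermost. Recall ⊕ takes the minimum of its arguments and ⊗ takes their sum. Working out the expression (((2 ⊗ 5) ⊕ (7 ⊕ 10)) ⊕ ((-1 ⊕ 7) ⊗ (-4 ⊗ -3))) gives -8.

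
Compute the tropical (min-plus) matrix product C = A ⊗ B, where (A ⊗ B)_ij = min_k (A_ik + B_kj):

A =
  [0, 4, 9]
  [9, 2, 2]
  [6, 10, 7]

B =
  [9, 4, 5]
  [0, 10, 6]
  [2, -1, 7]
A ⊗ B =
  [4, 4, 5]
  [2, 1, 8]
  [9, 6, 11]

Apply the min-plus product entry-by-entry:
  C[0][0] = min over k of (A[0][0] + B[0][0] = 0 + 9 = 9, A[0][1] + B[1][0] = 4 + 0 = 4, A[0][2] + B[2][0] = 9 + 2 = 11) = 4 (attained at k = 1)
  C[0][1] = min over k of (A[0][0] + B[0][1] = 0 + 4 = 4, A[0][1] + B[1][1] = 4 + 10 = 14, A[0][2] + B[2][1] = 9 + -1 = 8) = 4 (attained at k = 0)
  C[0][2] = min over k of (A[0][0] + B[0][2] = 0 + 5 = 5, A[0][1] + B[1][2] = 4 + 6 = 10, A[0][2] + B[2][2] = 9 + 7 = 16) = 5 (attained at k = 0)
  C[1][0] = min over k of (A[1][0] + B[0][0] = 9 + 9 = 18, A[1][1] + B[1][0] = 2 + 0 = 2, A[1][2] + B[2][0] = 2 + 2 = 4) = 2 (attained at k = 1)
  C[1][1] = min over k of (A[1][0] + B[0][1] = 9 + 4 = 13, A[1][1] + B[1][1] = 2 + 10 = 12, A[1][2] + B[2][1] = 2 + -1 = 1) = 1 (attained at k = 2)
  C[1][2] = min over k of (A[1][0] + B[0][2] = 9 + 5 = 14, A[1][1] + B[1][2] = 2 + 6 = 8, A[1][2] + B[2][2] = 2 + 7 = 9) = 8 (attained at k = 1)
  C[2][0] = min over k of (A[2][0] + B[0][0] = 6 + 9 = 15, A[2][1] + B[1][0] = 10 + 0 = 10, A[2][2] + B[2][0] = 7 + 2 = 9) = 9 (attained at k = 2)
  C[2][1] = min over k of (A[2][0] + B[0][1] = 6 + 4 = 10, A[2][1] + B[1][1] = 10 + 10 = 20, A[2][2] + B[2][1] = 7 + -1 = 6) = 6 (attained at k = 2)
  C[2][2] = min over k of (A[2][0] + B[0][2] = 6 + 5 = 11, A[2][1] + B[1][2] = 10 + 6 = 16, A[2][2] + B[2][2] = 7 + 7 = 14) = 11 (attained at k = 0)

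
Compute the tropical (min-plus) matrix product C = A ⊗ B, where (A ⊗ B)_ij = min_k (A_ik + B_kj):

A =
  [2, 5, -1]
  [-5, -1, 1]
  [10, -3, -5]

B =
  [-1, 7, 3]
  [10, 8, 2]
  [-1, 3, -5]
A ⊗ B =
  [-2, 2, -6]
  [-6, 2, -4]
  [-6, -2, -10]

Apply the min-plus product entry-by-entry:
  C[0][0] = min over k of (A[0][0] + B[0][0] = 2 + -1 = 1, A[0][1] + B[1][0] = 5 + 10 = 15, A[0][2] + B[2][0] = -1 + -1 = -2) = -2 (attained at k = 2)
  C[0][1] = min over k of (A[0][0] + B[0][1] = 2 + 7 = 9, A[0][1] + B[1][1] = 5 + 8 = 13, A[0][2] + B[2][1] = -1 + 3 = 2) = 2 (attained at k = 2)
  C[0][2] = min over k of (A[0][0] + B[0][2] = 2 + 3 = 5, A[0][1] + B[1][2] = 5 + 2 = 7, A[0][2] + B[2][2] = -1 + -5 = -6) = -6 (attained at k = 2)
  C[1][0] = min over k of (A[1][0] + B[0][0] = -5 + -1 = -6, A[1][1] + B[1][0] = -1 + 10 = 9, A[1][2] + B[2][0] = 1 + -1 = 0) = -6 (attained at k = 0)
  C[1][1] = min over k of (A[1][0] + B[0][1] = -5 + 7 = 2, A[1][1] + B[1][1] = -1 + 8 = 7, A[1][2] + B[2][1] = 1 + 3 = 4) = 2 (attained at k = 0)
  C[1][2] = min over k of (A[1][0] + B[0][2] = -5 + 3 = -2, A[1][1] + B[1][2] = -1 + 2 = 1, A[1][2] + B[2][2] = 1 + -5 = -4) = -4 (attained at k = 2)
  C[2][0] = min over k of (A[2][0] + B[0][0] = 10 + -1 = 9, A[2][1] + B[1][0] = -3 + 10 = 7, A[2][2] + B[2][0] = -5 + -1 = -6) = -6 (attained at k = 2)
  C[2][1] = min over k of (A[2][0] + B[0][1] = 10 + 7 = 17, A[2][1] + B[1][1] = -3 + 8 = 5, A[2][2] + B[2][1] = -5 + 3 = -2) = -2 (attained at k = 2)
  C[2][2] = min over k of (A[2][0] + B[0][2] = 10 + 3 = 13, A[2][1] + B[1][2] = -3 + 2 = -1, A[2][2] + B[2][2] = -5 + -5 = -10) = -10 (attained at k = 2)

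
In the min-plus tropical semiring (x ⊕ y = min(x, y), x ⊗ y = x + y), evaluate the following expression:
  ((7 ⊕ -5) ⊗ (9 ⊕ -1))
((7 ⊕ -5) ⊗ (9 ⊕ -1)) = -6

Expand innermost to outermost. Recall ⊕ takes the minimum of its arguments and ⊗ takes their sum. Working out the expression ((7 ⊕ -5) ⊗ (9 ⊕ -1)) gives -6.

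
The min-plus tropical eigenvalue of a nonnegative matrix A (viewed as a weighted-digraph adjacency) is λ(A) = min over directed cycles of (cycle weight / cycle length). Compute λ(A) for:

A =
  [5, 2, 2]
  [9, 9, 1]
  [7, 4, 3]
λ(A) = 5/2

Enumerate directed cycles and compute their means (weight / length). Sample:
  cycle 0 → 0: weight = 5, length = 1, mean = 5/1 ≈ 5.000
  cycle 1 → 1: weight = 9, length = 1, mean = 9/1 ≈ 9.000
  cycle 2 → 2: weight = 3, length = 1, mean = 3/1 ≈ 3.000
  cycle 0 → 1 → 0: weight = 11, length = 2, mean = 11/2 ≈ 5.500
  cycle 0 → 2 → 0: weight = 9, length = 2, mean = 9/2 ≈ 4.500
  cycle 1 → 0 → 1: weight = 11, length = 2, mean = 11/2 ≈ 5.500
Minimum mean = 2.500, attained e.g. along the cycle 1 → 2 → 1 with weight 5 and length 2. So λ(A) = 5/2 = 5/2.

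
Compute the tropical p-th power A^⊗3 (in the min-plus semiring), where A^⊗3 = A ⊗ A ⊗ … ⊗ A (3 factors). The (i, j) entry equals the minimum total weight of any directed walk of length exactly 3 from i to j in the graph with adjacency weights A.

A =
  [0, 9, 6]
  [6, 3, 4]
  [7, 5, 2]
A^⊗3 =
  [0, 9, 6]
  [6, 9, 8]
  [7, 9, 6]

Each entry (A^⊗3)_ij equals the minimum over all length-3 walks i = v_0 → v_1 → … → v_3 = j of Σ_t A[v_t][v_{t+1}]. For example, for (i, j) = (0, 2) we minimise over 9 possible intermediate vertex sequences; the minimum is 6, attained along the walk 0 → 0 → 0 → 2.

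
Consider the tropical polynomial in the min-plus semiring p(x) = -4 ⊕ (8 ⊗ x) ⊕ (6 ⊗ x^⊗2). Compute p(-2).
p(-2) = -4

A tropical monomial a ⊗ x^⊗i evaluates to a + i · x. Evaluating each term at x = -2:
  Term 0 contributes -4 + 0 · -2 = -4
  Term 1 contributes 8 + 1 · -2 = 6
  Term 2 contributes 6 + 2 · -2 = 2
p(-2) = ⊕ of these = min[-4, 6, 2] = -4.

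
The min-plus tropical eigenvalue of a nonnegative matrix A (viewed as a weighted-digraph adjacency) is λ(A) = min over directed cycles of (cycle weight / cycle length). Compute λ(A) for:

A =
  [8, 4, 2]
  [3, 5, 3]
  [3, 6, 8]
λ(A) = 5/2

Enumerate directed cycles and compute their means (weight / length). Sample:
  cycle 0 → 0: weight = 8, length = 1, mean = 8/1 ≈ 8.000
  cycle 1 → 1: weight = 5, length = 1, mean = 5/1 ≈ 5.000
  cycle 2 → 2: weight = 8, length = 1, mean = 8/1 ≈ 8.000
  cycle 0 → 1 → 0: weight = 7, length = 2, mean = 7/2 ≈ 3.500
  cycle 0 → 2 → 0: weight = 5, length = 2, mean = 5/2 ≈ 2.500
  cycle 1 → 0 → 1: weight = 7, length = 2, mean = 7/2 ≈ 3.500
Minimum mean = 2.500, attained e.g. along the cycle 0 → 2 → 0 with weight 5 and length 2. So λ(A) = 5/2 = 5/2.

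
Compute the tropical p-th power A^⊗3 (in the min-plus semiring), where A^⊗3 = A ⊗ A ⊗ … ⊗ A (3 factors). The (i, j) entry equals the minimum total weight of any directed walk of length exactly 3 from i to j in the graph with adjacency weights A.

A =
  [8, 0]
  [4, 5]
A^⊗3 =
  [9, 4]
  [8, 9]

Each entry (A^⊗3)_ij equals the minimum over all length-3 walks i = v_0 → v_1 → … → v_3 = j of Σ_t A[v_t][v_{t+1}]. For example, for (i, j) = (0, 1) we minimise over 4 possible intermediate vertex sequences; the minimum is 4, attained along the walk 0 → 1 → 0 → 1.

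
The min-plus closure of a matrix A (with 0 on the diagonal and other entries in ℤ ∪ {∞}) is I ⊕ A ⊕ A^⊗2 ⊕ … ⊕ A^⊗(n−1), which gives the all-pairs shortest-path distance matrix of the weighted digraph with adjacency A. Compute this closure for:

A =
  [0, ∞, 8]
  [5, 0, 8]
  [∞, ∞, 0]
Closure =
  [0, ∞, 8]
  [5, 0, 8]
  [∞, ∞, 0]

This is the Floyd-Warshall all-pairs shortest-path computation. For each intermediate vertex k = 0, 1, …, 2, update dist[i][j] ← min(dist[i][j], dist[i][k] + dist[k][j]). The final matrix gives, for each (i, j), the minimum total weight of any directed path from i to j (possibly empty when i = j).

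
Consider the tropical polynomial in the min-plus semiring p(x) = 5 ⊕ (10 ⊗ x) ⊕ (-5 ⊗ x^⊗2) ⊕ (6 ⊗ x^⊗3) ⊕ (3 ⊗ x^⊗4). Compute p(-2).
p(-2) = -9

A tropical monomial a ⊗ x^⊗i evaluates to a + i · x. Evaluating each term at x = -2:
  Term 0 contributes 5 + 0 · -2 = 5
  Term 1 contributes 10 + 1 · -2 = 8
  Term 2 contributes -5 + 2 · -2 = -9
  Term 3 contributes 6 + 3 · -2 = 0
  Term 4 contributes 3 + 4 · -2 = -5
p(-2) = ⊕ of these = min[5, 8, -9, 0, -5] = -9.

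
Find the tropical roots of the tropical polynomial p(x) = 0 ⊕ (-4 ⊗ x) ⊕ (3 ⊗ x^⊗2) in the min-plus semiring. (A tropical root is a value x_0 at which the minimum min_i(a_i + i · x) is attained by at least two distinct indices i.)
Roots: {-7, 4}

Each tropical root is a break point of the lower envelope of the lines y = a_i + i · x (there are 3 lines, with slopes 0, 1, ..., 2). Only the lines that attain the minimum somewhere contribute to roots; other lines are dominated. Here the surviving (envelope) indices are i = 2, i = 1, i = 0.
Intersections between consecutive envelope lines give the roots: for adjacent envelope indices i < j the intersection is x = (a_i − a_j) / (j − i). Reading off the sorted break points: {-7, 4}.
Verification: at each break x_0, at least two indices attain the minimum of min_i(a_i + i · x_0).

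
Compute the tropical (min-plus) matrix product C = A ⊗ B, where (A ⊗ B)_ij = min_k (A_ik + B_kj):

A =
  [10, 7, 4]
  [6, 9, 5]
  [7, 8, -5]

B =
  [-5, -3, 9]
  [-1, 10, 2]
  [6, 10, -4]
A ⊗ B =
  [5, 7, 0]
  [1, 3, 1]
  [1, 4, -9]

Apply the min-plus product entry-by-entry:
  C[0][0] = min over k of (A[0][0] + B[0][0] = 10 + -5 = 5, A[0][1] + B[1][0] = 7 + -1 = 6, A[0][2] + B[2][0] = 4 + 6 = 10) = 5 (attained at k = 0)
  C[0][1] = min over k of (A[0][0] + B[0][1] = 10 + -3 = 7, A[0][1] + B[1][1] = 7 + 10 = 17, A[0][2] + B[2][1] = 4 + 10 = 14) = 7 (attained at k = 0)
  C[0][2] = min over k of (A[0][0] + B[0][2] = 10 + 9 = 19, A[0][1] + B[1][2] = 7 + 2 = 9, A[0][2] + B[2][2] = 4 + -4 = 0) = 0 (attained at k = 2)
  C[1][0] = min over k of (A[1][0] + B[0][0] = 6 + -5 = 1, A[1][1] + B[1][0] = 9 + -1 = 8, A[1][2] + B[2][0] = 5 + 6 = 11) = 1 (attained at k = 0)
  C[1][1] = min over k of (A[1][0] + B[0][1] = 6 + -3 = 3, A[1][1] + B[1][1] = 9 + 10 = 19, A[1][2] + B[2][1] = 5 + 10 = 15) = 3 (attained at k = 0)
  C[1][2] = min over k of (A[1][0] + B[0][2] = 6 + 9 = 15, A[1][1] + B[1][2] = 9 + 2 = 11, A[1][2] + B[2][2] = 5 + -4 = 1) = 1 (attained at k = 2)
  C[2][0] = min over k of (A[2][0] + B[0][0] = 7 + -5 = 2, A[2][1] + B[1][0] = 8 + -1 = 7, A[2][2] + B[2][0] = -5 + 6 = 1) = 1 (attained at k = 2)
  C[2][1] = min over k of (A[2][0] + B[0][1] = 7 + -3 = 4, A[2][1] + B[1][1] = 8 + 10 = 18, A[2][2] + B[2][1] = -5 + 10 = 5) = 4 (attained at k = 0)
  C[2][2] = min over k of (A[2][0] + B[0][2] = 7 + 9 = 16, A[2][1] + B[1][2] = 8 + 2 = 10, A[2][2] + B[2][2] = -5 + -4 = -9) = -9 (attained at k = 2)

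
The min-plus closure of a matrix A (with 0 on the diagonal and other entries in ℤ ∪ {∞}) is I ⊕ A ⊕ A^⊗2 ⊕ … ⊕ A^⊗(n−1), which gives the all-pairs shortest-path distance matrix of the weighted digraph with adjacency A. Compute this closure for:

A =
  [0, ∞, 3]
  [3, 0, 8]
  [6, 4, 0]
Closure =
  [0, 7, 3]
  [3, 0, 6]
  [6, 4, 0]

This is the Floyd-Warshall all-pairs shortest-path computation. For each intermediate vertex k = 0, 1, …, 2, update dist[i][j] ← min(dist[i][j], dist[i][k] + dist[k][j]). The final matrix gives, for each (i, j), the minimum total weight of any directed path from i to j (possibly empty when i = j).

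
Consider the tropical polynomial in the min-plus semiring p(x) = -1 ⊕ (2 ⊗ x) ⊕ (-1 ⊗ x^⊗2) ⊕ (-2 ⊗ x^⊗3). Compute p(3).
p(3) = -1

A tropical monomial a ⊗ x^⊗i evaluates to a + i · x. Evaluating each term at x = 3:
  Term 0 contributes -1 + 0 · 3 = -1
  Term 1 contributes 2 + 1 · 3 = 5
  Term 2 contributes -1 + 2 · 3 = 5
  Term 3 contributes -2 + 3 · 3 = 7
p(3) = ⊕ of these = min[-1, 5, 5, 7] = -1.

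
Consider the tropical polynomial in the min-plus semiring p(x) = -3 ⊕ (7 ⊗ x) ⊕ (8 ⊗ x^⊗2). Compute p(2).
p(2) = -3

A tropical monomial a ⊗ x^⊗i evaluates to a + i · x. Evaluating each term at x = 2:
  Term 0 contributes -3 + 0 · 2 = -3
  Term 1 contributes 7 + 1 · 2 = 9
  Term 2 contributes 8 + 2 · 2 = 12
p(2) = ⊕ of these = min[-3, 9, 12] = -3.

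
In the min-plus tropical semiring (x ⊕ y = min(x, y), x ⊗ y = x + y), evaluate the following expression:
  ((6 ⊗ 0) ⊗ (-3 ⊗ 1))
((6 ⊗ 0) ⊗ (-3 ⊗ 1)) = 4

Expand innermost to outermost. Recall ⊕ takes the minimum of its arguments and ⊗ takes their sum. Working out the expression ((6 ⊗ 0) ⊗ (-3 ⊗ 1)) gives 4.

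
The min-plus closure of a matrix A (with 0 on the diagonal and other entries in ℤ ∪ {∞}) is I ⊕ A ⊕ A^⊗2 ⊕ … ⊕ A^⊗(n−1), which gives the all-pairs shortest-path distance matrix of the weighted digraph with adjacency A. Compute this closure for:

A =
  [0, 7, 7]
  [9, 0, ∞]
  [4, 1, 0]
Closure =
  [0, 7, 7]
  [9, 0, 16]
  [4, 1, 0]

This is the Floyd-Warshall all-pairs shortest-path computation. For each intermediate vertex k = 0, 1, …, 2, update dist[i][j] ← min(dist[i][j], dist[i][k] + dist[k][j]). The final matrix gives, for each (i, j), the minimum total weight of any directed path from i to j (possibly empty when i = j).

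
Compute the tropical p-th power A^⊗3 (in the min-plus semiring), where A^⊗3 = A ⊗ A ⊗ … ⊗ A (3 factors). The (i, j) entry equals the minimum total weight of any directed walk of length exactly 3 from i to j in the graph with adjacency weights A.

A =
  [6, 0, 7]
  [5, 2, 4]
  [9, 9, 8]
A^⊗3 =
  [7, 4, 6]
  [9, 6, 8]
  [14, 11, 13]

Each entry (A^⊗3)_ij equals the minimum over all length-3 walks i = v_0 → v_1 → … → v_3 = j of Σ_t A[v_t][v_{t+1}]. For example, for (i, j) = (0, 2) we minimise over 9 possible intermediate vertex sequences; the minimum is 6, attained along the walk 0 → 1 → 1 → 2.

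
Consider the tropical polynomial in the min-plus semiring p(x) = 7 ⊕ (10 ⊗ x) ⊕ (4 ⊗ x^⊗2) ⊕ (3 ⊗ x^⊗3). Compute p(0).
p(0) = 3

A tropical monomial a ⊗ x^⊗i evaluates to a + i · x. Evaluating each term at x = 0:
  Term 0 contributes 7 + 0 · 0 = 7
  Term 1 contributes 10 + 1 · 0 = 10
  Term 2 contributes 4 + 2 · 0 = 4
  Term 3 contributes 3 + 3 · 0 = 3
p(0) = ⊕ of these = min[7, 10, 4, 3] = 3.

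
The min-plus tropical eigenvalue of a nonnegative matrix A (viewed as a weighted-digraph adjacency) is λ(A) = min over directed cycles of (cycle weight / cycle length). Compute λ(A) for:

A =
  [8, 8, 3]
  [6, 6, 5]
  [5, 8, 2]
λ(A) = 2

Enumerate directed cycles and compute their means (weight / length). Sample:
  cycle 0 → 0: weight = 8, length = 1, mean = 8/1 ≈ 8.000
  cycle 1 → 1: weight = 6, length = 1, mean = 6/1 ≈ 6.000
  cycle 2 → 2: weight = 2, length = 1, mean = 2/1 ≈ 2.000
  cycle 0 → 1 → 0: weight = 14, length = 2, mean = 14/2 ≈ 7.000
  cycle 0 → 2 → 0: weight = 8, length = 2, mean = 8/2 ≈ 4.000
  cycle 1 → 0 → 1: weight = 14, length = 2, mean = 14/2 ≈ 7.000
Minimum mean = 2.000, attained e.g. along the cycle 2 → 2 with weight 2 and length 1. So λ(A) = 2/1 = 2.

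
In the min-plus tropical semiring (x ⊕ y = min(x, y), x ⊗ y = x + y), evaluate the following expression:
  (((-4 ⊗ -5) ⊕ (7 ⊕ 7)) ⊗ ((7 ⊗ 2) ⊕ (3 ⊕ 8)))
(((-4 ⊗ -5) ⊕ (7 ⊕ 7)) ⊗ ((7 ⊗ 2) ⊕ (3 ⊕ 8))) = -6

Expand innermost to outermost. Recall ⊕ takes the minimum of its arguments and ⊗ takes their sum. Working out the expression (((-4 ⊗ -5) ⊕ (7 ⊕ 7)) ⊗ ((7 ⊗ 2) ⊕ (3 ⊕ 8))) gives -6.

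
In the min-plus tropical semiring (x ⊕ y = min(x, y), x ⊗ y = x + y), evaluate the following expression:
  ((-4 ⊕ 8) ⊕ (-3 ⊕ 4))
((-4 ⊕ 8) ⊕ (-3 ⊕ 4)) = -4

Expand innermost to outermost. Recall ⊕ takes the minimum of its arguments and ⊗ takes their sum. Working out the expression ((-4 ⊕ 8) ⊕ (-3 ⊕ 4)) gives -4.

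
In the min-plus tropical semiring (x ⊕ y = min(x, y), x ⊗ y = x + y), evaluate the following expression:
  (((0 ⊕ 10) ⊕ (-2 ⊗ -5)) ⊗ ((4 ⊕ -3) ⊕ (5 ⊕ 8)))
(((0 ⊕ 10) ⊕ (-2 ⊗ -5)) ⊗ ((4 ⊕ -3) ⊕ (5 ⊕ 8))) = -10

Expand innermost to outermost. Recall ⊕ takes the minimum of its arguments and ⊗ takes their sum. Working out the expression (((0 ⊕ 10) ⊕ (-2 ⊗ -5)) ⊗ ((4 ⊕ -3) ⊕ (5 ⊕ 8))) gives -10.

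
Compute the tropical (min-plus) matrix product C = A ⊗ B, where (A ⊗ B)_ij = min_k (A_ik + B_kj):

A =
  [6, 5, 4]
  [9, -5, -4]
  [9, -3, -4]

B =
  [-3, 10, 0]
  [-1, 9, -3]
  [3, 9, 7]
A ⊗ B =
  [3, 13, 2]
  [-6, 4, -8]
  [-4, 5, -6]

Apply the min-plus product entry-by-entry:
  C[0][0] = min over k of (A[0][0] + B[0][0] = 6 + -3 = 3, A[0][1] + B[1][0] = 5 + -1 = 4, A[0][2] + B[2][0] = 4 + 3 = 7) = 3 (attained at k = 0)
  C[0][1] = min over k of (A[0][0] + B[0][1] = 6 + 10 = 16, A[0][1] + B[1][1] = 5 + 9 = 14, A[0][2] + B[2][1] = 4 + 9 = 13) = 13 (attained at k = 2)
  C[0][2] = min over k of (A[0][0] + B[0][2] = 6 + 0 = 6, A[0][1] + B[1][2] = 5 + -3 = 2, A[0][2] + B[2][2] = 4 + 7 = 11) = 2 (attained at k = 1)
  C[1][0] = min over k of (A[1][0] + B[0][0] = 9 + -3 = 6, A[1][1] + B[1][0] = -5 + -1 = -6, A[1][2] + B[2][0] = -4 + 3 = -1) = -6 (attained at k = 1)
  C[1][1] = min over k of (A[1][0] + B[0][1] = 9 + 10 = 19, A[1][1] + B[1][1] = -5 + 9 = 4, A[1][2] + B[2][1] = -4 + 9 = 5) = 4 (attained at k = 1)
  C[1][2] = min over k of (A[1][0] + B[0][2] = 9 + 0 = 9, A[1][1] + B[1][2] = -5 + -3 = -8, A[1][2] + B[2][2] = -4 + 7 = 3) = -8 (attained at k = 1)
  C[2][0] = min over k of (A[2][0] + B[0][0] = 9 + -3 = 6, A[2][1] + B[1][0] = -3 + -1 = -4, A[2][2] + B[2][0] = -4 + 3 = -1) = -4 (attained at k = 1)
  C[2][1] = min over k of (A[2][0] + B[0][1] = 9 + 10 = 19, A[2][1] + B[1][1] = -3 + 9 = 6, A[2][2] + B[2][1] = -4 + 9 = 5) = 5 (attained at k = 2)
  C[2][2] = min over k of (A[2][0] + B[0][2] = 9 + 0 = 9, A[2][1] + B[1][2] = -3 + -3 = -6, A[2][2] + B[2][2] = -4 + 7 = 3) = -6 (attained at k = 1)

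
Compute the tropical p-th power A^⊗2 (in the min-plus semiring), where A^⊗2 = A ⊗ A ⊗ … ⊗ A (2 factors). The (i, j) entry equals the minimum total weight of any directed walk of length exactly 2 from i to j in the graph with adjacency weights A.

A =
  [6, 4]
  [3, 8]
A^⊗2 =
  [7, 10]
  [9, 7]

Each entry (A^⊗2)_ij equals the minimum over all length-2 walks i = v_0 → v_1 → … → v_2 = j of Σ_t A[v_t][v_{t+1}]. For example, for (i, j) = (0, 1) we minimise over 2 possible intermediate vertex sequences; the minimum is 10, attained along the walk 0 → 0 → 1.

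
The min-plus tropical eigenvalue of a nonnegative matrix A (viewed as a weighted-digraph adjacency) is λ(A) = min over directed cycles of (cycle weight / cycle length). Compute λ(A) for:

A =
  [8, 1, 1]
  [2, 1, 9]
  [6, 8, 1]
λ(A) = 1

Enumerate directed cycles and compute their means (weight / length). Sample:
  cycle 0 → 0: weight = 8, length = 1, mean = 8/1 ≈ 8.000
  cycle 1 → 1: weight = 1, length = 1, mean = 1/1 ≈ 1.000
  cycle 2 → 2: weight = 1, length = 1, mean = 1/1 ≈ 1.000
  cycle 0 → 1 → 0: weight = 3, length = 2, mean = 3/2 ≈ 1.500
  cycle 0 → 2 → 0: weight = 7, length = 2, mean = 7/2 ≈ 3.500
  cycle 1 → 0 → 1: weight = 3, length = 2, mean = 3/2 ≈ 1.500
Minimum mean = 1.000, attained e.g. along the cycle 1 → 1 with weight 1 and length 1. So λ(A) = 1/1 = 1.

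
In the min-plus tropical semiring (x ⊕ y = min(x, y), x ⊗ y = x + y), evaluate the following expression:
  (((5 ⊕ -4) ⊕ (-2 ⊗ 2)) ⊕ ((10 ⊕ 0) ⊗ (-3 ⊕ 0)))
(((5 ⊕ -4) ⊕ (-2 ⊗ 2)) ⊕ ((10 ⊕ 0) ⊗ (-3 ⊕ 0))) = -4

Expand innermost to outermost. Recall ⊕ takes the minimum of its arguments and ⊗ takes their sum. Working out the expression (((5 ⊕ -4) ⊕ (-2 ⊗ 2)) ⊕ ((10 ⊕ 0) ⊗ (-3 ⊕ 0))) gives -4.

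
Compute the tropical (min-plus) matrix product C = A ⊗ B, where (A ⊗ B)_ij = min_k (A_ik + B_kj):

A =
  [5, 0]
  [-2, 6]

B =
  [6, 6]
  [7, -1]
A ⊗ B =
  [7, -1]
  [4, 4]

Apply the min-plus product entry-by-entry:
  C[0][0] = min over k of (A[0][0] + B[0][0] = 5 + 6 = 11, A[0][1] + B[1][0] = 0 + 7 = 7) = 7 (attained at k = 1)
  C[0][1] = min over k of (A[0][0] + B[0][1] = 5 + 6 = 11, A[0][1] + B[1][1] = 0 + -1 = -1) = -1 (attained at k = 1)
  C[1][0] = min over k of (A[1][0] + B[0][0] = -2 + 6 = 4, A[1][1] + B[1][0] = 6 + 7 = 13) = 4 (attained at k = 0)
  C[1][1] = min over k of (A[1][0] + B[0][1] = -2 + 6 = 4, A[1][1] + B[1][1] = 6 + -1 = 5) = 4 (attained at k = 0)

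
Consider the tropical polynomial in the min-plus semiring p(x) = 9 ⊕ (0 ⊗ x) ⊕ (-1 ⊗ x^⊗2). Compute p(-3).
p(-3) = -7

A tropical monomial a ⊗ x^⊗i evaluates to a + i · x. Evaluating each term at x = -3:
  Term 0 contributes 9 + 0 · -3 = 9
  Term 1 contributes 0 + 1 · -3 = -3
  Term 2 contributes -1 + 2 · -3 = -7
p(-3) = ⊕ of these = min[9, -3, -7] = -7.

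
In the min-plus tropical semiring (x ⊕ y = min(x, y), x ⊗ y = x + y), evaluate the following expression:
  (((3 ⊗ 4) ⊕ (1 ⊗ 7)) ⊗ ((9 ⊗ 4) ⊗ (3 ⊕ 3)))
(((3 ⊗ 4) ⊕ (1 ⊗ 7)) ⊗ ((9 ⊗ 4) ⊗ (3 ⊕ 3))) = 23

Expand innermost to outermost. Recall ⊕ takes the minimum of its arguments and ⊗ takes their sum. Working out the expression (((3 ⊗ 4) ⊕ (1 ⊗ 7)) ⊗ ((9 ⊗ 4) ⊗ (3 ⊕ 3))) gives 23.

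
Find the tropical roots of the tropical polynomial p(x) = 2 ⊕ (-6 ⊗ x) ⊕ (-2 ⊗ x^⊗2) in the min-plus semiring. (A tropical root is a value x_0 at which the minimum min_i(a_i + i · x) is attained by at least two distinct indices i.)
Roots: {-4, 8}

Each tropical root is a break point of the lower envelope of the lines y = a_i + i · x (there are 3 lines, with slopes 0, 1, ..., 2). Only the lines that attain the minimum somewhere contribute to roots; other lines are dominated. Here the surviving (envelope) indices are i = 2, i = 1, i = 0.
Intersections between consecutive envelope lines give the roots: for adjacent envelope indices i < j the intersection is x = (a_i − a_j) / (j − i). Reading off the sorted break points: {-4, 8}.
Verification: at each break x_0, at least two indices attain the minimum of min_i(a_i + i · x_0).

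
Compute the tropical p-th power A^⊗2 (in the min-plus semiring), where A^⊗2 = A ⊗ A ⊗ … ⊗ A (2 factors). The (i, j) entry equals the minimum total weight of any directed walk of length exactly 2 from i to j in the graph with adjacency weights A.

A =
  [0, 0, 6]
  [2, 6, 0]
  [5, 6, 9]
A^⊗2 =
  [0, 0, 0]
  [2, 2, 6]
  [5, 5, 6]

Each entry (A^⊗2)_ij equals the minimum over all length-2 walks i = v_0 → v_1 → … → v_2 = j of Σ_t A[v_t][v_{t+1}]. For example, for (i, j) = (0, 2) we minimise over 3 possible intermediate vertex sequences; the minimum is 0, attained along the walk 0 → 1 → 2.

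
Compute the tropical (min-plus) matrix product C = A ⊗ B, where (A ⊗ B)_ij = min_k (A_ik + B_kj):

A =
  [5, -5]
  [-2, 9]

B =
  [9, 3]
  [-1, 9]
A ⊗ B =
  [-6, 4]
  [7, 1]

Apply the min-plus product entry-by-entry:
  C[0][0] = min over k of (A[0][0] + B[0][0] = 5 + 9 = 14, A[0][1] + B[1][0] = -5 + -1 = -6) = -6 (attained at k = 1)
  C[0][1] = min over k of (A[0][0] + B[0][1] = 5 + 3 = 8, A[0][1] + B[1][1] = -5 + 9 = 4) = 4 (attained at k = 1)
  C[1][0] = min over k of (A[1][0] + B[0][0] = -2 + 9 = 7, A[1][1] + B[1][0] = 9 + -1 = 8) = 7 (attained at k = 0)
  C[1][1] = min over k of (A[1][0] + B[0][1] = -2 + 3 = 1, A[1][1] + B[1][1] = 9 + 9 = 18) = 1 (attained at k = 0)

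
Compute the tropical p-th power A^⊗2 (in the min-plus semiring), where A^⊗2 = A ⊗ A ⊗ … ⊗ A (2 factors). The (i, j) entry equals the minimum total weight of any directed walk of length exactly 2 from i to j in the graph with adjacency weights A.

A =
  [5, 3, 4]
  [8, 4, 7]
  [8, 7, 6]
A^⊗2 =
  [10, 7, 9]
  [12, 8, 11]
  [13, 11, 12]

Each entry (A^⊗2)_ij equals the minimum over all length-2 walks i = v_0 → v_1 → … → v_2 = j of Σ_t A[v_t][v_{t+1}]. For example, for (i, j) = (0, 2) we minimise over 3 possible intermediate vertex sequences; the minimum is 9, attained along the walk 0 → 0 → 2.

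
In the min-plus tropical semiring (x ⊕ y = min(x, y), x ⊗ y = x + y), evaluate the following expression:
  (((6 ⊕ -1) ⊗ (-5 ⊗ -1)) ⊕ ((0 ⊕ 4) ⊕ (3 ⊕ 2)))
(((6 ⊕ -1) ⊗ (-5 ⊗ -1)) ⊕ ((0 ⊕ 4) ⊕ (3 ⊕ 2))) = -7

Expand innermost to outermost. Recall ⊕ takes the minimum of its arguments and ⊗ takes their sum. Working out the expression (((6 ⊕ -1) ⊗ (-5 ⊗ -1)) ⊕ ((0 ⊕ 4) ⊕ (3 ⊕ 2))) gives -7.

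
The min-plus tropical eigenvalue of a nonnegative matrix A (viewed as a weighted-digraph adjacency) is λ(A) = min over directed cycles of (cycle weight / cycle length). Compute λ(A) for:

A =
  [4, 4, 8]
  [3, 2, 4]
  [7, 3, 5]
λ(A) = 2

Enumerate directed cycles and compute their means (weight / length). Sample:
  cycle 0 → 0: weight = 4, length = 1, mean = 4/1 ≈ 4.000
  cycle 1 → 1: weight = 2, length = 1, mean = 2/1 ≈ 2.000
  cycle 2 → 2: weight = 5, length = 1, mean = 5/1 ≈ 5.000
  cycle 0 → 1 → 0: weight = 7, length = 2, mean = 7/2 ≈ 3.500
  cycle 0 → 2 → 0: weight = 15, length = 2, mean = 15/2 ≈ 7.500
  cycle 1 → 0 → 1: weight = 7, length = 2, mean = 7/2 ≈ 3.500
Minimum mean = 2.000, attained e.g. along the cycle 1 → 1 with weight 2 and length 1. So λ(A) = 2/1 = 2.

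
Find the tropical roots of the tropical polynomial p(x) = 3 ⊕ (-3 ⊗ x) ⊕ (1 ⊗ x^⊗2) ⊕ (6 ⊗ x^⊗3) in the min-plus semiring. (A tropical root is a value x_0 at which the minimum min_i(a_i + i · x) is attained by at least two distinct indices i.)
Roots: {-5, -4, 6}

Each tropical root is a break point of the lower envelope of the lines y = a_i + i · x (there are 4 lines, with slopes 0, 1, ..., 3). Only the lines that attain the minimum somewhere contribute to roots; other lines are dominated. Here the surviving (envelope) indices are i = 3, i = 2, i = 1, i = 0.
Intersections between consecutive envelope lines give the roots: for adjacent envelope indices i < j the intersection is x = (a_i − a_j) / (j − i). Reading off the sorted break points: {-5, -4, 6}.
Verification: at each break x_0, at least two indices attain the minimum of min_i(a_i + i · x_0).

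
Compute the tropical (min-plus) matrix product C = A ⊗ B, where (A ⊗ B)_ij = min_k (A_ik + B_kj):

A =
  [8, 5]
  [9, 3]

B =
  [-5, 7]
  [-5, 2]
A ⊗ B =
  [0, 7]
  [-2, 5]

Apply the min-plus product entry-by-entry:
  C[0][0] = min over k of (A[0][0] + B[0][0] = 8 + -5 = 3, A[0][1] + B[1][0] = 5 + -5 = 0) = 0 (attained at k = 1)
  C[0][1] = min over k of (A[0][0] + B[0][1] = 8 + 7 = 15, A[0][1] + B[1][1] = 5 + 2 = 7) = 7 (attained at k = 1)
  C[1][0] = min over k of (A[1][0] + B[0][0] = 9 + -5 = 4, A[1][1] + B[1][0] = 3 + -5 = -2) = -2 (attained at k = 1)
  C[1][1] = min over k of (A[1][0] + B[0][1] = 9 + 7 = 16, A[1][1] + B[1][1] = 3 + 2 = 5) = 5 (attained at k = 1)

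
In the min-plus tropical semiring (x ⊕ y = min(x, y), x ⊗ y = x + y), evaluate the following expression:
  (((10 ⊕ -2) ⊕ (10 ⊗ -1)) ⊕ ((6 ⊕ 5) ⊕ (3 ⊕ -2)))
(((10 ⊕ -2) ⊕ (10 ⊗ -1)) ⊕ ((6 ⊕ 5) ⊕ (3 ⊕ -2))) = -2

Expand innermost to outermost. Recall ⊕ takes the minimum of its arguments and ⊗ takes their sum. Working out the expression (((10 ⊕ -2) ⊕ (10 ⊗ -1)) ⊕ ((6 ⊕ 5) ⊕ (3 ⊕ -2))) gives -2.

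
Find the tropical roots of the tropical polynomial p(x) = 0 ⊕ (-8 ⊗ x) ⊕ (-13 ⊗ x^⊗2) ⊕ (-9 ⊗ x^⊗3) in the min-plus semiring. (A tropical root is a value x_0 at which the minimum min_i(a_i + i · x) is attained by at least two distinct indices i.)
Roots: {-4, 5, 8}

Each tropical root is a break point of the lower envelope of the lines y = a_i + i · x (there are 4 lines, with slopes 0, 1, ..., 3). Only the lines that attain the minimum somewhere contribute to roots; other lines are dominated. Here the surviving (envelope) indices are i = 3, i = 2, i = 1, i = 0.
Intersections between consecutive envelope lines give the roots: for adjacent envelope indices i < j the intersection is x = (a_i − a_j) / (j − i). Reading off the sorted break points: {-4, 5, 8}.
Verification: at each break x_0, at least two indices attain the minimum of min_i(a_i + i · x_0).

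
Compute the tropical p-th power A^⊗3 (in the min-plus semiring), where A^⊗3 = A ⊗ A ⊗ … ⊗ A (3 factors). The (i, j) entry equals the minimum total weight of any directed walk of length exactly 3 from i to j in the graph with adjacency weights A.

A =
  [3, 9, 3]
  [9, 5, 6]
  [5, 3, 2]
A^⊗3 =
  [9, 8, 7]
  [13, 11, 10]
  [9, 7, 6]

Each entry (A^⊗3)_ij equals the minimum over all length-3 walks i = v_0 → v_1 → … → v_3 = j of Σ_t A[v_t][v_{t+1}]. For example, for (i, j) = (0, 2) we minimise over 9 possible intermediate vertex sequences; the minimum is 7, attained along the walk 0 → 2 → 2 → 2.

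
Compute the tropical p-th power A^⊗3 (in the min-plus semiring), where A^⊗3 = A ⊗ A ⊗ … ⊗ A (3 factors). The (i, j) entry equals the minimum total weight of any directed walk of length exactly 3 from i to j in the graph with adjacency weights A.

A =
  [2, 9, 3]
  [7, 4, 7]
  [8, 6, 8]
A^⊗3 =
  [6, 11, 7]
  [11, 12, 12]
  [12, 14, 13]

Each entry (A^⊗3)_ij equals the minimum over all length-3 walks i = v_0 → v_1 → … → v_3 = j of Σ_t A[v_t][v_{t+1}]. For example, for (i, j) = (0, 2) we minimise over 9 possible intermediate vertex sequences; the minimum is 7, attained along the walk 0 → 0 → 0 → 2.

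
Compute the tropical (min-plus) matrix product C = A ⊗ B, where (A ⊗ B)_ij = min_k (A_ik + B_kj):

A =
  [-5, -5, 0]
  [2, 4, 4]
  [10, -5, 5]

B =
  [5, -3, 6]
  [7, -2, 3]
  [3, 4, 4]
A ⊗ B =
  [0, -8, -2]
  [7, -1, 7]
  [2, -7, -2]

Apply the min-plus product entry-by-entry:
  C[0][0] = min over k of (A[0][0] + B[0][0] = -5 + 5 = 0, A[0][1] + B[1][0] = -5 + 7 = 2, A[0][2] + B[2][0] = 0 + 3 = 3) = 0 (attained at k = 0)
  C[0][1] = min over k of (A[0][0] + B[0][1] = -5 + -3 = -8, A[0][1] + B[1][1] = -5 + -2 = -7, A[0][2] + B[2][1] = 0 + 4 = 4) = -8 (attained at k = 0)
  C[0][2] = min over k of (A[0][0] + B[0][2] = -5 + 6 = 1, A[0][1] + B[1][2] = -5 + 3 = -2, A[0][2] + B[2][2] = 0 + 4 = 4) = -2 (attained at k = 1)
  C[1][0] = min over k of (A[1][0] + B[0][0] = 2 + 5 = 7, A[1][1] + B[1][0] = 4 + 7 = 11, A[1][2] + B[2][0] = 4 + 3 = 7) = 7 (attained at k = 0)
  C[1][1] = min over k of (A[1][0] + B[0][1] = 2 + -3 = -1, A[1][1] + B[1][1] = 4 + -2 = 2, A[1][2] + B[2][1] = 4 + 4 = 8) = -1 (attained at k = 0)
  C[1][2] = min over k of (A[1][0] + B[0][2] = 2 + 6 = 8, A[1][1] + B[1][2] = 4 + 3 = 7, A[1][2] + B[2][2] = 4 + 4 = 8) = 7 (attained at k = 1)
  C[2][0] = min over k of (A[2][0] + B[0][0] = 10 + 5 = 15, A[2][1] + B[1][0] = -5 + 7 = 2, A[2][2] + B[2][0] = 5 + 3 = 8) = 2 (attained at k = 1)
  C[2][1] = min over k of (A[2][0] + B[0][1] = 10 + -3 = 7, A[2][1] + B[1][1] = -5 + -2 = -7, A[2][2] + B[2][1] = 5 + 4 = 9) = -7 (attained at k = 1)
  C[2][2] = min over k of (A[2][0] + B[0][2] = 10 + 6 = 16, A[2][1] + B[1][2] = -5 + 3 = -2, A[2][2] + B[2][2] = 5 + 4 = 9) = -2 (attained at k = 1)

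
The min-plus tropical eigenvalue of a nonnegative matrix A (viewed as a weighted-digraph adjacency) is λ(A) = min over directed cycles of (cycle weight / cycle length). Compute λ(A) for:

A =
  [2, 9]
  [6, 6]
λ(A) = 2

Enumerate directed cycles and compute their means (weight / length). Sample:
  cycle 0 → 0: weight = 2, length = 1, mean = 2/1 ≈ 2.000
  cycle 1 → 1: weight = 6, length = 1, mean = 6/1 ≈ 6.000
  cycle 0 → 1 → 0: weight = 15, length = 2, mean = 15/2 ≈ 7.500
  cycle 1 → 0 → 1: weight = 15, length = 2, mean = 15/2 ≈ 7.500
Minimum mean = 2.000, attained e.g. along the cycle 0 → 0 with weight 2 and length 1. So λ(A) = 2/1 = 2.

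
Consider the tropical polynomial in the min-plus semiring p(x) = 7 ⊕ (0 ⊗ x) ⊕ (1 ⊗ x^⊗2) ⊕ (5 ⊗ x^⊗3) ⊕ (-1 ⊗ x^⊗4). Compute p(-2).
p(-2) = -9

A tropical monomial a ⊗ x^⊗i evaluates to a + i · x. Evaluating each term at x = -2:
  Term 0 contributes 7 + 0 · -2 = 7
  Term 1 contributes 0 + 1 · -2 = -2
  Term 2 contributes 1 + 2 · -2 = -3
  Term 3 contributes 5 + 3 · -2 = -1
  Term 4 contributes -1 + 4 · -2 = -9
p(-2) = ⊕ of these = min[7, -2, -3, -1, -9] = -9.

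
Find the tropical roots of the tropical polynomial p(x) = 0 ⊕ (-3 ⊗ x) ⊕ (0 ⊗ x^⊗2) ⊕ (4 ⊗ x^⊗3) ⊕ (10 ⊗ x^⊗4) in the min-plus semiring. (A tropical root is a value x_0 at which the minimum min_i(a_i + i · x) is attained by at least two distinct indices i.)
Roots: {-6, -4, -3, 3}

Each tropical root is a break point of the lower envelope of the lines y = a_i + i · x (there are 5 lines, with slopes 0, 1, ..., 4). Only the lines that attain the minimum somewhere contribute to roots; other lines are dominated. Here the surviving (envelope) indices are i = 4, i = 3, i = 2, i = 1, i = 0.
Intersections between consecutive envelope lines give the roots: for adjacent envelope indices i < j the intersection is x = (a_i − a_j) / (j − i). Reading off the sorted break points: {-6, -4, -3, 3}.
Verification: at each break x_0, at least two indices attain the minimum of min_i(a_i + i · x_0).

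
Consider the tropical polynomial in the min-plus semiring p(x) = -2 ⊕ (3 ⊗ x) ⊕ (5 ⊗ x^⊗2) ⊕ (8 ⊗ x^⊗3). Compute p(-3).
p(-3) = -2

A tropical monomial a ⊗ x^⊗i evaluates to a + i · x. Evaluating each term at x = -3:
  Term 0 contributes -2 + 0 · -3 = -2
  Term 1 contributes 3 + 1 · -3 = 0
  Term 2 contributes 5 + 2 · -3 = -1
  Term 3 contributes 8 + 3 · -3 = -1
p(-3) = ⊕ of these = min[-2, 0, -1, -1] = -2.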